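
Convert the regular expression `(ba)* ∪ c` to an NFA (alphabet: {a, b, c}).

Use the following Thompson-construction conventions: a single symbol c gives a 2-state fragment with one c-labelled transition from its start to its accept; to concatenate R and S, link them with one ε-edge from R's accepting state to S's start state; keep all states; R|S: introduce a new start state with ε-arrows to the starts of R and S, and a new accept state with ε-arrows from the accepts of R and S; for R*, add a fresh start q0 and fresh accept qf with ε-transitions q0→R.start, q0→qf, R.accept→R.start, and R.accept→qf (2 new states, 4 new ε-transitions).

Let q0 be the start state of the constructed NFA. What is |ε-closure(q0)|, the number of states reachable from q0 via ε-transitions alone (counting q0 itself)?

Compute the ε-closure size of each fragment's start state recursively; a symbol fragment's start has no outgoing ε-edge, so its closure is just itself (size 1).
  ba — same as the first factor's closure: |closure| = 1
  (ba)* — new start has ε-edges to the inner start and to the new accept, so |closure| = 2 + 1 = 3
  (ba)* ∪ c — |closure| = 1 (new start) + (3 + 1) + 1 (new accept, since some branch ε-reaches its own accept) = 6

6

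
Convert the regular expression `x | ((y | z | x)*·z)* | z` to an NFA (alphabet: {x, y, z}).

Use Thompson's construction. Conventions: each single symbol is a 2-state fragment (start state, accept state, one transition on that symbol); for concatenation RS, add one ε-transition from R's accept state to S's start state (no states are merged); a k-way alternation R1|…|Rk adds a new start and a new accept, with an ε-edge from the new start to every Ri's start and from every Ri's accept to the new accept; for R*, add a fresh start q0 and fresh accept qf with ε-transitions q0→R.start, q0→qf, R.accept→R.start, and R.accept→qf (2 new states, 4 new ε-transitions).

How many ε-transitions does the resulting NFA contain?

Recursing over subexpressions:
Each of the 6 symbol leaves contributes 0 ε-transitions.
  y | z | x : 6 ε-transitions
  (y | z | x)* : 10 ε-transitions
  (y | z | x)*·z : 11 ε-transitions
  ((y | z | x)*·z)* : 15 ε-transitions
  x | ((y | z | x)*·z)* | z : 21 ε-transitions

21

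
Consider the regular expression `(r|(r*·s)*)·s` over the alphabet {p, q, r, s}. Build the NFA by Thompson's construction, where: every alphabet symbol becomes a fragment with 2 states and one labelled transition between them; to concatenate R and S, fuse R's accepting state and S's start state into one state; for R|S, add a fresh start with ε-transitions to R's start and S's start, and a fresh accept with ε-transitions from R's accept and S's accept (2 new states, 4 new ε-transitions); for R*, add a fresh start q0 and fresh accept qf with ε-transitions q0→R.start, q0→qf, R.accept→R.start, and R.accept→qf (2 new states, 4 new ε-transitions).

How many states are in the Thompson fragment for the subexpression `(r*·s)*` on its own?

Fragment for `(r*·s)*`:
Each of the 2 symbol leaves contributes a 2-state fragment.
  r* → 4 states
  r*·s → 5 states
  (r*·s)* → 7 states

7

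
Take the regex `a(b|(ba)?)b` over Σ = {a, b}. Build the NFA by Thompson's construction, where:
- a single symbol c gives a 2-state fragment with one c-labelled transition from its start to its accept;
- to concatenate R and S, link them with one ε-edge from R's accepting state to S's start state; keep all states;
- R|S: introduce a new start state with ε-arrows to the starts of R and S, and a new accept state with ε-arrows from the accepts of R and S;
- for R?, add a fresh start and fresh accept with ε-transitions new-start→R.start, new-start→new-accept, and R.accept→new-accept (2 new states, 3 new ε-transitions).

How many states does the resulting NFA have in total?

14

Recursing over subexpressions:
Each of the 5 symbol leaves contributes a 2-state fragment.
  ba = 4 states
  (ba)? = 6 states
  b|(ba)? = 10 states
  a(b|(ba)?)b = 14 states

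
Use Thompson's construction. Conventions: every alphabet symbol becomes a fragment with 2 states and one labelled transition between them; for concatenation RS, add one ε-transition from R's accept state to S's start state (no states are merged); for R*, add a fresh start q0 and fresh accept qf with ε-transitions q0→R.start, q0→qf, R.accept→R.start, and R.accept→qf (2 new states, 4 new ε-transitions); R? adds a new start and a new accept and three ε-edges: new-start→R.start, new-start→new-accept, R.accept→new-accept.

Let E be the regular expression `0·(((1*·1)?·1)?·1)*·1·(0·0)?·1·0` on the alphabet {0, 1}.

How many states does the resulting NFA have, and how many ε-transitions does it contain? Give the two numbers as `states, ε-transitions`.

30, 26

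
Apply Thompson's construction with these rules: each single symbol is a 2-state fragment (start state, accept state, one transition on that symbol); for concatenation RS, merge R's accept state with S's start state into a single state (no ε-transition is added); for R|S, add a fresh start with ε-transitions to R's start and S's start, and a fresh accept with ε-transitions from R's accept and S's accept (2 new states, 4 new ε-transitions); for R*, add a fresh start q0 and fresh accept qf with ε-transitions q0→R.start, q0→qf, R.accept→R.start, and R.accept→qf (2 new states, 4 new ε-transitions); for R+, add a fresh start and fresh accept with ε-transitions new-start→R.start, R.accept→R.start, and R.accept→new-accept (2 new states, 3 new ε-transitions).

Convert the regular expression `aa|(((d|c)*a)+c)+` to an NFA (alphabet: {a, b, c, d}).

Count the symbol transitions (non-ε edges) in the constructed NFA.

6

Per subexpression:
Each of the 6 symbol leaves contributes exactly 1 symbol transition.
  aa : 2 symbol transitions
  d|c : 2 symbol transitions
  (d|c)* : 2 symbol transitions
  (d|c)*a : 3 symbol transitions
  ((d|c)*a)+ : 3 symbol transitions
  ((d|c)*a)+c : 4 symbol transitions
  (((d|c)*a)+c)+ : 4 symbol transitions
  aa|(((d|c)*a)+c)+ : 6 symbol transitions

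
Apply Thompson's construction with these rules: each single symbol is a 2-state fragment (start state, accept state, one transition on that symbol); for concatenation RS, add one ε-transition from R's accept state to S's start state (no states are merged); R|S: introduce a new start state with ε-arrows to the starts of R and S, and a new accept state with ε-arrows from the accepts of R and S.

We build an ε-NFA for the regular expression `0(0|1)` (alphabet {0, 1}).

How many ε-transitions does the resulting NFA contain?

5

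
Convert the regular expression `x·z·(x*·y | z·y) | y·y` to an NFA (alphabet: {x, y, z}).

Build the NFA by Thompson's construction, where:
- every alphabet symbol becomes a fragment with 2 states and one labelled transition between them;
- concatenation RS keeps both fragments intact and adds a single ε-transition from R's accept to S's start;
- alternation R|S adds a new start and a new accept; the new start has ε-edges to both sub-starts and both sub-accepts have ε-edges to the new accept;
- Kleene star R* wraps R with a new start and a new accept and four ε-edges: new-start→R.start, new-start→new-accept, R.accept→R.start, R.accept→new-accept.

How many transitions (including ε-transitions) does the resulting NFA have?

25

Bottom-up over the parse tree:
Each of the 8 symbol leaves contributes 1 transition (1 symbol, 0 ε).
  x* → 5 transitions (1 symbol, 4 ε)
  x*·y → 7 transitions (2 symbol, 5 ε)
  z·y → 3 transitions (2 symbol, 1 ε)
  x*·y | z·y → 14 transitions (4 symbol, 10 ε)
  x·z·(x*·y | z·y) → 18 transitions (6 symbol, 12 ε)
  y·y → 3 transitions (2 symbol, 1 ε)
  x·z·(x*·y | z·y) | y·y → 25 transitions (8 symbol, 17 ε)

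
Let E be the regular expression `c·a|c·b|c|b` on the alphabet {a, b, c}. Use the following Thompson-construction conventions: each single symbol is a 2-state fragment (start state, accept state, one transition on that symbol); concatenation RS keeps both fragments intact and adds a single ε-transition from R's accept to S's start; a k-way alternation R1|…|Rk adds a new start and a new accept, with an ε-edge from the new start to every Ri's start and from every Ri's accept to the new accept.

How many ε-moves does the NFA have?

10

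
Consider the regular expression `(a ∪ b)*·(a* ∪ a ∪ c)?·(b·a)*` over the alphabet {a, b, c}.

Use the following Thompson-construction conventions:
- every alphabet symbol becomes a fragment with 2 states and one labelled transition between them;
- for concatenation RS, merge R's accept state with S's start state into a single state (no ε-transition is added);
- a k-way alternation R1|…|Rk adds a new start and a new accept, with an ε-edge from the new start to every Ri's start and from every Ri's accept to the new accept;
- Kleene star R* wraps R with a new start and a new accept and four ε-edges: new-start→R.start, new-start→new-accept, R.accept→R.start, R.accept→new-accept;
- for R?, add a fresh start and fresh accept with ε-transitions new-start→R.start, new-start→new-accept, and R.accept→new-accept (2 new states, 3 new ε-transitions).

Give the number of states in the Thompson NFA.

23

Bottom-up over the parse tree:
Each of the 7 symbol leaves contributes a 2-state fragment.
  a ∪ b — 6 states
  (a ∪ b)* — 8 states
  a* — 4 states
  a* ∪ a ∪ c — 10 states
  (a* ∪ a ∪ c)? — 12 states
  b·a — 3 states
  (b·a)* — 5 states
  (a ∪ b)*·(a* ∪ a ∪ c)?·(b·a)* — 23 states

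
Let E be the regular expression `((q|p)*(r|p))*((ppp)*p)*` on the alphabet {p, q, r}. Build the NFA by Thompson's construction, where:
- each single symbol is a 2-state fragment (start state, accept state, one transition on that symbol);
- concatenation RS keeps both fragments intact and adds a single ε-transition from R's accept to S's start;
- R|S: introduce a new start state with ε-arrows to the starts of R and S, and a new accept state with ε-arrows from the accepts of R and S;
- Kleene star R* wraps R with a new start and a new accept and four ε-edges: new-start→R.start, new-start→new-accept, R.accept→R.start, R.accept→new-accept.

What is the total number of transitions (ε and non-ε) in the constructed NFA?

Per subexpression:
Each of the 8 symbol leaves contributes 1 transition (1 symbol, 0 ε).
  q|p — 6 transitions (2 symbol, 4 ε)
  (q|p)* — 10 transitions (2 symbol, 8 ε)
  r|p — 6 transitions (2 symbol, 4 ε)
  (q|p)*(r|p) — 17 transitions (4 symbol, 13 ε)
  ((q|p)*(r|p))* — 21 transitions (4 symbol, 17 ε)
  ppp — 5 transitions (3 symbol, 2 ε)
  (ppp)* — 9 transitions (3 symbol, 6 ε)
  (ppp)*p — 11 transitions (4 symbol, 7 ε)
  ((ppp)*p)* — 15 transitions (4 symbol, 11 ε)
  ((q|p)*(r|p))*((ppp)*p)* — 37 transitions (8 symbol, 29 ε)

37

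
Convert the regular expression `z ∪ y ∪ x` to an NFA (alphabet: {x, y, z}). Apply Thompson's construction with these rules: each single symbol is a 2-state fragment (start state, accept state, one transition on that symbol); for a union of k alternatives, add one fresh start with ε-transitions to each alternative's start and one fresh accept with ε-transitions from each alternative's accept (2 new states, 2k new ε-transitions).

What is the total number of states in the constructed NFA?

Bottom-up over the parse tree:
Each of the 3 symbol leaves contributes a 2-state fragment.
  z ∪ y ∪ x → 8 states

8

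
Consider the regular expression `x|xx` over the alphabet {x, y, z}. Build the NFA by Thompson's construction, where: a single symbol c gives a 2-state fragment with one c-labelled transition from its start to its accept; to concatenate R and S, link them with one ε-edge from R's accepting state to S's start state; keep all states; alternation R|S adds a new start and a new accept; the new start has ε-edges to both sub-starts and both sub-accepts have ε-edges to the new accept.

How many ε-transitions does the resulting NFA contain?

Building bottom-up:
Each of the 3 symbol leaves contributes 0 ε-transitions.
  xx : 1 ε-transition
  x|xx : 5 ε-transitions

5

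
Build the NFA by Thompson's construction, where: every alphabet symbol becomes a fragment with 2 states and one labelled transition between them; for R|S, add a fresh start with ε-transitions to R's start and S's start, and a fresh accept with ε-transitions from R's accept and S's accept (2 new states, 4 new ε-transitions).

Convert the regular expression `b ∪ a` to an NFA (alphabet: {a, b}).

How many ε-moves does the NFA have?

Bottom-up over the parse tree:
Each of the 2 symbol leaves contributes 0 ε-transitions.
  b ∪ a = 4 ε-transitions

4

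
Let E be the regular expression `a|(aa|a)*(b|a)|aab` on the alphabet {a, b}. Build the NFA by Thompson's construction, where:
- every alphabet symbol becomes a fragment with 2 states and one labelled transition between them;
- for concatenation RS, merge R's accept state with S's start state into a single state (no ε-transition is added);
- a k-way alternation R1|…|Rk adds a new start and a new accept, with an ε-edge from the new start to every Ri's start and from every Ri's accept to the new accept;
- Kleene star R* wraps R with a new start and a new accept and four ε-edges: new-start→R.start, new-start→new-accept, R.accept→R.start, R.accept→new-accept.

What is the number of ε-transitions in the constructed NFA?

By structural recursion:
Each of the 9 symbol leaves contributes 0 ε-transitions.
  aa : 0 ε-transitions
  aa|a : 4 ε-transitions
  (aa|a)* : 8 ε-transitions
  b|a : 4 ε-transitions
  (aa|a)*(b|a) : 12 ε-transitions
  aab : 0 ε-transitions
  a|(aa|a)*(b|a)|aab : 18 ε-transitions

18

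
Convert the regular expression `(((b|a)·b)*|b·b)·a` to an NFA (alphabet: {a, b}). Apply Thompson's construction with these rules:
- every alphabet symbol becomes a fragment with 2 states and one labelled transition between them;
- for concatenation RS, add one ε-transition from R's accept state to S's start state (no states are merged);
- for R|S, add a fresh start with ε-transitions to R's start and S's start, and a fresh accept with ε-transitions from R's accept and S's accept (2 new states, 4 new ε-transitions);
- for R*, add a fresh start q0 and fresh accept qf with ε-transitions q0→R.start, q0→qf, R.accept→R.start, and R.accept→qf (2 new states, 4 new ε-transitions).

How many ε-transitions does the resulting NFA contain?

15

Per subexpression:
Each of the 6 symbol leaves contributes 0 ε-transitions.
  b|a : 4 ε-transitions
  (b|a)·b : 5 ε-transitions
  ((b|a)·b)* : 9 ε-transitions
  b·b : 1 ε-transition
  ((b|a)·b)*|b·b : 14 ε-transitions
  (((b|a)·b)*|b·b)·a : 15 ε-transitions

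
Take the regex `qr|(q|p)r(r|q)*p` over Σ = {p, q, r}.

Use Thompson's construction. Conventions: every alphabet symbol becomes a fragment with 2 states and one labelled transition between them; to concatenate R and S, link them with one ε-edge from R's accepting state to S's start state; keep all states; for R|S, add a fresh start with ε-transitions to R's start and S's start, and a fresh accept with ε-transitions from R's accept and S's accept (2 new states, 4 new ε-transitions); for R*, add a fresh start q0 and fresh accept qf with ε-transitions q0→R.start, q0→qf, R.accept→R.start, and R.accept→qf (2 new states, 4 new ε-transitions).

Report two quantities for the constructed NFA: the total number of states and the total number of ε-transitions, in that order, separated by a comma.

24, 20

Bottom-up over the parse tree:
Each of the 8 symbol leaves contributes 2 states and 0 ε-transitions.
  qr → 4 states, 1 ε-transition
  q|p → 6 states, 4 ε-transitions
  r|q → 6 states, 4 ε-transitions
  (r|q)* → 8 states, 8 ε-transitions
  (q|p)r(r|q)*p → 18 states, 15 ε-transitions
  qr|(q|p)r(r|q)*p → 24 states, 20 ε-transitions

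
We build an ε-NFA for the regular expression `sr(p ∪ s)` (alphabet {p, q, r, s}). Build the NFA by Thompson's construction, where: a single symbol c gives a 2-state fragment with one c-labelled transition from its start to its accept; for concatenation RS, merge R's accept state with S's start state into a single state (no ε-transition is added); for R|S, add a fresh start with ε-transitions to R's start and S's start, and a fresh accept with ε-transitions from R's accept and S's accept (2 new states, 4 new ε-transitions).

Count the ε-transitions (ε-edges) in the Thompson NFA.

Bottom-up over the parse tree:
Each of the 4 symbol leaves contributes 0 ε-transitions.
  p ∪ s : 4 ε-transitions
  sr(p ∪ s) : 4 ε-transitions

4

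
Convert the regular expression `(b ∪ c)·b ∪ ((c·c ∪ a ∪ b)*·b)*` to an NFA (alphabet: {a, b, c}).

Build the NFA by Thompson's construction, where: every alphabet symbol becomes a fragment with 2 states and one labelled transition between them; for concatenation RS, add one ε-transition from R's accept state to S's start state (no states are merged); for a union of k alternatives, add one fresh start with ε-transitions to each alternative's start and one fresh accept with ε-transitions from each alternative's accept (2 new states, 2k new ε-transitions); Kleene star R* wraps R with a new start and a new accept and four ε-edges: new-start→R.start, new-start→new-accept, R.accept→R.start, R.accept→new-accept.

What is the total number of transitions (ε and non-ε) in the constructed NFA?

By structural recursion:
Each of the 8 symbol leaves contributes 1 transition (1 symbol, 0 ε).
  b ∪ c : 6 transitions (2 symbol, 4 ε)
  (b ∪ c)·b : 8 transitions (3 symbol, 5 ε)
  c·c : 3 transitions (2 symbol, 1 ε)
  c·c ∪ a ∪ b : 11 transitions (4 symbol, 7 ε)
  (c·c ∪ a ∪ b)* : 15 transitions (4 symbol, 11 ε)
  (c·c ∪ a ∪ b)*·b : 17 transitions (5 symbol, 12 ε)
  ((c·c ∪ a ∪ b)*·b)* : 21 transitions (5 symbol, 16 ε)
  (b ∪ c)·b ∪ ((c·c ∪ a ∪ b)*·b)* : 33 transitions (8 symbol, 25 ε)

33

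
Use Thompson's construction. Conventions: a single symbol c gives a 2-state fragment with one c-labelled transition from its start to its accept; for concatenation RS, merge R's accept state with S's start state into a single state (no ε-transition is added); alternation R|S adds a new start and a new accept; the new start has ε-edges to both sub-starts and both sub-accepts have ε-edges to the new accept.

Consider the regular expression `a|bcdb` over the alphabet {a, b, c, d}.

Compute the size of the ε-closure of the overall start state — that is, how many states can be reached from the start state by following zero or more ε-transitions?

3

Compute the ε-closure size of each fragment's start state recursively; a symbol fragment's start has no outgoing ε-edge, so its closure is just itself (size 1).
  bcdb — |closure| equals the left operand's closure size = 1 (its accept is not ε-reachable, so the closure stops there)
  a|bcdb — |closure| = 1 + 1 + 1 = 3 (the new accept is not ε-reachable since no branch accepts ε)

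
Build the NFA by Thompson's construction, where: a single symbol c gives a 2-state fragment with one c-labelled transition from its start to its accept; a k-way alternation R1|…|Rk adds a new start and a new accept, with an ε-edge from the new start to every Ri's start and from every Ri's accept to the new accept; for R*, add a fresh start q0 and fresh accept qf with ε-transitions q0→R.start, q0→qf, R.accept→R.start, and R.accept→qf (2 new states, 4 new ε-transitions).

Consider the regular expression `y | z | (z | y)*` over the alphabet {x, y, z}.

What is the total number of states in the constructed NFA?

Recursing over subexpressions:
Each of the 4 symbol leaves contributes a 2-state fragment.
  z | y : 6 states
  (z | y)* : 8 states
  y | z | (z | y)* : 14 states

14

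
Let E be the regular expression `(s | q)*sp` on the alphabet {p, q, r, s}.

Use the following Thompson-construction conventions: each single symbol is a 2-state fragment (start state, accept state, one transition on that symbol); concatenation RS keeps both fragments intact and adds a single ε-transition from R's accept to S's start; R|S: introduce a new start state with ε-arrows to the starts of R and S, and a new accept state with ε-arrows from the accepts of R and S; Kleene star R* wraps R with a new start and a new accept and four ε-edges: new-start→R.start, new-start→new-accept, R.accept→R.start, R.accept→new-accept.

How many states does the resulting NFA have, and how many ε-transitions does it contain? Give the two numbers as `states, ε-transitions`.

Bottom-up over the parse tree:
Each of the 4 symbol leaves contributes 2 states and 0 ε-transitions.
  s | q = 6 states, 4 ε-transitions
  (s | q)* = 8 states, 8 ε-transitions
  (s | q)*sp = 12 states, 10 ε-transitions

12, 10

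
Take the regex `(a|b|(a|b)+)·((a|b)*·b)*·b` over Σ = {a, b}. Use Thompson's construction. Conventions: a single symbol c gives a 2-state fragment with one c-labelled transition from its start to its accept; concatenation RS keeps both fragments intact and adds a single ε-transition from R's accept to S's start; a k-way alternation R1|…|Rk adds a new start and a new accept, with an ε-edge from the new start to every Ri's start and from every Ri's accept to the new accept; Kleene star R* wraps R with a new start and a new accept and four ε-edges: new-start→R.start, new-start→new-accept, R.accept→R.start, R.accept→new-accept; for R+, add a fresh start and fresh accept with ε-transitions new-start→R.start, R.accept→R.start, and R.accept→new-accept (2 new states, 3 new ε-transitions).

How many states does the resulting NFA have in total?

28

By structural recursion:
Each of the 8 symbol leaves contributes a 2-state fragment.
  a|b → 6 states
  (a|b)+ → 8 states
  a|b|(a|b)+ → 14 states
  a|b → 6 states
  (a|b)* → 8 states
  (a|b)*·b → 10 states
  ((a|b)*·b)* → 12 states
  (a|b|(a|b)+)·((a|b)*·b)*·b → 28 states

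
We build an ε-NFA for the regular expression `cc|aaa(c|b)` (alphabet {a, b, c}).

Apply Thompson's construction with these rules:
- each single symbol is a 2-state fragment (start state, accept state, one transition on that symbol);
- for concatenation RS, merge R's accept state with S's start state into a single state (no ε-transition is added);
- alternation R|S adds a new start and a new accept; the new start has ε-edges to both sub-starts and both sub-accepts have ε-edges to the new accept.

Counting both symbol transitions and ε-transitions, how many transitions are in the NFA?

By structural recursion:
Each of the 7 symbol leaves contributes 1 transition (1 symbol, 0 ε).
  cc = 2 transitions (2 symbol, 0 ε)
  c|b = 6 transitions (2 symbol, 4 ε)
  aaa(c|b) = 9 transitions (5 symbol, 4 ε)
  cc|aaa(c|b) = 15 transitions (7 symbol, 8 ε)

15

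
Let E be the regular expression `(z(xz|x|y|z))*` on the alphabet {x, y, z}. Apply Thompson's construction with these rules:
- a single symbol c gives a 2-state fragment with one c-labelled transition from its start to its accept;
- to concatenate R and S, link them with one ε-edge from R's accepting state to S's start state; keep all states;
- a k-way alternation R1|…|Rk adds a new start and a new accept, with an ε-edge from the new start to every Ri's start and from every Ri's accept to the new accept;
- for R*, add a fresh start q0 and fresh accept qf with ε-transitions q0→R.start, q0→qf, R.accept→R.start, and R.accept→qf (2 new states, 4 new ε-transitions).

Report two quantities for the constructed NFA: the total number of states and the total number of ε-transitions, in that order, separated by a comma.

16, 14

By structural recursion:
Each of the 6 symbol leaves contributes 2 states and 0 ε-transitions.
  xz = 4 states, 1 ε-transition
  xz|x|y|z = 12 states, 9 ε-transitions
  z(xz|x|y|z) = 14 states, 10 ε-transitions
  (z(xz|x|y|z))* = 16 states, 14 ε-transitions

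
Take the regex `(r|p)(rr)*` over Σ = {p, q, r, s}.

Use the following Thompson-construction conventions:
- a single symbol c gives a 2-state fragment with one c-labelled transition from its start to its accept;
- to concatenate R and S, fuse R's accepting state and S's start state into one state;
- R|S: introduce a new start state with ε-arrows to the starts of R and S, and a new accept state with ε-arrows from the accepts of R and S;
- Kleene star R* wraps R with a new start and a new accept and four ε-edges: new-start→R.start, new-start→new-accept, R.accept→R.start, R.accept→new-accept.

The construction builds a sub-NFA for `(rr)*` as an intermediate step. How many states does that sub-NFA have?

Fragment for `(rr)*`:
Each of the 2 symbol leaves contributes a 2-state fragment.
  rr = 3 states
  (rr)* = 5 states

5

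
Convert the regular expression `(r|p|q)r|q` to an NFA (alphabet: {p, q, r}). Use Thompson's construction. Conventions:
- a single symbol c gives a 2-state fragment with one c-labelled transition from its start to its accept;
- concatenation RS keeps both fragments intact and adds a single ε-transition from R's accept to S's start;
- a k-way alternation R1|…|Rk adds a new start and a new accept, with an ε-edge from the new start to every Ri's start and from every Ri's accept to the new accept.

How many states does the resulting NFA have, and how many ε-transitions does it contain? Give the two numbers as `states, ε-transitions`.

Per subexpression:
Each of the 5 symbol leaves contributes 2 states and 0 ε-transitions.
  r|p|q = 8 states, 6 ε-transitions
  (r|p|q)r = 10 states, 7 ε-transitions
  (r|p|q)r|q = 14 states, 11 ε-transitions

14, 11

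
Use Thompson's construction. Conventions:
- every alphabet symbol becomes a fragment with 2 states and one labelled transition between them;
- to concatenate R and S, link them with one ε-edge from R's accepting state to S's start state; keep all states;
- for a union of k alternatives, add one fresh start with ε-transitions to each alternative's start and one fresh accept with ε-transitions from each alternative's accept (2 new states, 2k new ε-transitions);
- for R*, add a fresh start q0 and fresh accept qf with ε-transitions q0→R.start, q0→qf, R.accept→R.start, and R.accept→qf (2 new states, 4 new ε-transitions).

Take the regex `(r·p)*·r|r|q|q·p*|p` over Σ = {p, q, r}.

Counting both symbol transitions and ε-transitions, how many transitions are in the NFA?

29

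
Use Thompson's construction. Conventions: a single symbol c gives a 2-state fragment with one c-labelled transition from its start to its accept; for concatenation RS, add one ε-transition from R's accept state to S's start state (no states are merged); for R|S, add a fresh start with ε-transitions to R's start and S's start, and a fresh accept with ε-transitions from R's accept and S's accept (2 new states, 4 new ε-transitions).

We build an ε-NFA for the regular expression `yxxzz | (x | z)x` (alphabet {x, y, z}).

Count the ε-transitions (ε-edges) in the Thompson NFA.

13

Building bottom-up:
Each of the 8 symbol leaves contributes 0 ε-transitions.
  yxxzz : 4 ε-transitions
  x | z : 4 ε-transitions
  (x | z)x : 5 ε-transitions
  yxxzz | (x | z)x : 13 ε-transitions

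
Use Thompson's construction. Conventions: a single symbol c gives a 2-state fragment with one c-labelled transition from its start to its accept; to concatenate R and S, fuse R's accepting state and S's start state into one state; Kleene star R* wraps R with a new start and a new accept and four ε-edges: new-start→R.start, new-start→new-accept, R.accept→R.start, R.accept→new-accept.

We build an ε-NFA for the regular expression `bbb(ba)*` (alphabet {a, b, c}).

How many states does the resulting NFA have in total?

Recursing over subexpressions:
Each of the 5 symbol leaves contributes a 2-state fragment.
  ba — 3 states
  (ba)* — 5 states
  bbb(ba)* — 8 states

8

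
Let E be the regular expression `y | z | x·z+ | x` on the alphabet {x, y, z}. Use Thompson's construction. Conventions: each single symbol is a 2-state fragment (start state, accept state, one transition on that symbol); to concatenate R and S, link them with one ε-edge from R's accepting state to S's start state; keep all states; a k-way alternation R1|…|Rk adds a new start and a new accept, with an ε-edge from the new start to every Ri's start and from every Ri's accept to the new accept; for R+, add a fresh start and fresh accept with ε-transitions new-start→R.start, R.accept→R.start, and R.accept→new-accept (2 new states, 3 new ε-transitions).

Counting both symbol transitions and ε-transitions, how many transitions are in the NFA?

Recursing over subexpressions:
Each of the 5 symbol leaves contributes 1 transition (1 symbol, 0 ε).
  z+ = 4 transitions (1 symbol, 3 ε)
  x·z+ = 6 transitions (2 symbol, 4 ε)
  y | z | x·z+ | x = 17 transitions (5 symbol, 12 ε)

17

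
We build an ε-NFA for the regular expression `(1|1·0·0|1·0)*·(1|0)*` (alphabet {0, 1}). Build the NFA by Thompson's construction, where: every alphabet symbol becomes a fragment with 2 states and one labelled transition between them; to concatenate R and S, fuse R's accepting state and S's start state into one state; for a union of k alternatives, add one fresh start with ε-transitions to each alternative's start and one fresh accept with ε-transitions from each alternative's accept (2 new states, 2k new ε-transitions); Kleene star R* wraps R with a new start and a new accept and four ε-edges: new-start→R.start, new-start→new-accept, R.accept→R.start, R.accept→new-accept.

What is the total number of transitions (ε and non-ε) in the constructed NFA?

Recursing over subexpressions:
Each of the 8 symbol leaves contributes 1 transition (1 symbol, 0 ε).
  1·0·0 → 3 transitions (3 symbol, 0 ε)
  1·0 → 2 transitions (2 symbol, 0 ε)
  1|1·0·0|1·0 → 12 transitions (6 symbol, 6 ε)
  (1|1·0·0|1·0)* → 16 transitions (6 symbol, 10 ε)
  1|0 → 6 transitions (2 symbol, 4 ε)
  (1|0)* → 10 transitions (2 symbol, 8 ε)
  (1|1·0·0|1·0)*·(1|0)* → 26 transitions (8 symbol, 18 ε)

26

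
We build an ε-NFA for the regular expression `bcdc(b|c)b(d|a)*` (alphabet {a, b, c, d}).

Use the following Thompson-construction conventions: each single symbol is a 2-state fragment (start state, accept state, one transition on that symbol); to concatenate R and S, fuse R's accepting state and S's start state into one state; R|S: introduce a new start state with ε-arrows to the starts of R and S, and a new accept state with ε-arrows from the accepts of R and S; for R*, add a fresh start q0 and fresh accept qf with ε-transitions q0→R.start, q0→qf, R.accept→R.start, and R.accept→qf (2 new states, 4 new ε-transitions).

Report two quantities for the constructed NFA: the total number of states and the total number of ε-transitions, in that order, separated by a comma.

By structural recursion:
Each of the 9 symbol leaves contributes 2 states and 0 ε-transitions.
  b|c = 6 states, 4 ε-transitions
  d|a = 6 states, 4 ε-transitions
  (d|a)* = 8 states, 8 ε-transitions
  bcdc(b|c)b(d|a)* = 18 states, 12 ε-transitions

18, 12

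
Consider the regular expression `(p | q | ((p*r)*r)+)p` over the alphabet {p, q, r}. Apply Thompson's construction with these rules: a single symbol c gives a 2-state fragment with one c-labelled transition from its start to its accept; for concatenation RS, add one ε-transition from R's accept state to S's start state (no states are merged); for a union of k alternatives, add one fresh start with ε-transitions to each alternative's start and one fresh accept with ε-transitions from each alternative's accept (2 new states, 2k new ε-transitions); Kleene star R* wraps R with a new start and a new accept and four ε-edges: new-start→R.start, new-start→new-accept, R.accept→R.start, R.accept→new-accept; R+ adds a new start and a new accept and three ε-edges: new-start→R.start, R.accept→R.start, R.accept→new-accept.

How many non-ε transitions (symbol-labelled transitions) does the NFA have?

6

Recursing over subexpressions:
Each of the 6 symbol leaves contributes exactly 1 symbol transition.
  p* — 1 symbol transition
  p*r — 2 symbol transitions
  (p*r)* — 2 symbol transitions
  (p*r)*r — 3 symbol transitions
  ((p*r)*r)+ — 3 symbol transitions
  p | q | ((p*r)*r)+ — 5 symbol transitions
  (p | q | ((p*r)*r)+)p — 6 symbol transitions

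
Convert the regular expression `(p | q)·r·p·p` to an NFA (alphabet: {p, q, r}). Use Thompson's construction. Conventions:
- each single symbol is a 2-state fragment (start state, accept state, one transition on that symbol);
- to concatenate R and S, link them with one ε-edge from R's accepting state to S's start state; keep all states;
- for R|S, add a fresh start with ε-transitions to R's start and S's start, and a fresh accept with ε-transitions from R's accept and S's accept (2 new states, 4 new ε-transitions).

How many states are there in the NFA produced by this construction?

12

Per subexpression:
Each of the 5 symbol leaves contributes a 2-state fragment.
  p | q — 6 states
  (p | q)·r·p·p — 12 states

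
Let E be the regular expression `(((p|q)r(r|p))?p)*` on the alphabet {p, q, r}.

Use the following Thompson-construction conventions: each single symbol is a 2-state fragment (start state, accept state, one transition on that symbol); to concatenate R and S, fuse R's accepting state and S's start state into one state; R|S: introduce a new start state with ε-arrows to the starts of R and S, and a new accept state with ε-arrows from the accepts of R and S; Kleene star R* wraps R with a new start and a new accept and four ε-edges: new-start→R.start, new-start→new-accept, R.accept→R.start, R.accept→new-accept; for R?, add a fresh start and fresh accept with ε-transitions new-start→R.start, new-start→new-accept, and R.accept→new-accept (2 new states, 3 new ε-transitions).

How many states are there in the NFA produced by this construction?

17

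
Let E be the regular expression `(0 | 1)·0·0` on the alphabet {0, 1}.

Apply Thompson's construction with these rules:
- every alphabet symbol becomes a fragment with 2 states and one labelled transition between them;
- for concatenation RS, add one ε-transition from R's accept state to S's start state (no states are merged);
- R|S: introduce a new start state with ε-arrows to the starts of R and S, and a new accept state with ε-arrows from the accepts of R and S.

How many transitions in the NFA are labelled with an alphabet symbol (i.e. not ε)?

Bottom-up over the parse tree:
Each of the 4 symbol leaves contributes exactly 1 symbol transition.
  0 | 1 → 2 symbol transitions
  (0 | 1)·0·0 → 4 symbol transitions

4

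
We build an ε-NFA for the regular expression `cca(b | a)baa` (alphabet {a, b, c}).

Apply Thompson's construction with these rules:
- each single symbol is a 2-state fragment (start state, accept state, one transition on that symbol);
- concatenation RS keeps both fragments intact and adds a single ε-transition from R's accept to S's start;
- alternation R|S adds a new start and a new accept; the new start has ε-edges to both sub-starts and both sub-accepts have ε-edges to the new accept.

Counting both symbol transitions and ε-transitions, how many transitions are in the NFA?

18

Per subexpression:
Each of the 8 symbol leaves contributes 1 transition (1 symbol, 0 ε).
  b | a = 6 transitions (2 symbol, 4 ε)
  cca(b | a)baa = 18 transitions (8 symbol, 10 ε)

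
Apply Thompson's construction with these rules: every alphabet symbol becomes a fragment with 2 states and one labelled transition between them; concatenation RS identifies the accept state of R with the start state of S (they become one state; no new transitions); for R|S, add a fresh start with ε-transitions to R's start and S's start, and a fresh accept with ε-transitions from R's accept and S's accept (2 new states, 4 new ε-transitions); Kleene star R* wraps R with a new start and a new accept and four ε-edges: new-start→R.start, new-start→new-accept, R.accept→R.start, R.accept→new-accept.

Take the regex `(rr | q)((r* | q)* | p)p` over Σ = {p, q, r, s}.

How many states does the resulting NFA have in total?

By structural recursion:
Each of the 7 symbol leaves contributes a 2-state fragment.
  rr : 3 states
  rr | q : 7 states
  r* : 4 states
  r* | q : 8 states
  (r* | q)* : 10 states
  (r* | q)* | p : 14 states
  (rr | q)((r* | q)* | p)p : 21 states

21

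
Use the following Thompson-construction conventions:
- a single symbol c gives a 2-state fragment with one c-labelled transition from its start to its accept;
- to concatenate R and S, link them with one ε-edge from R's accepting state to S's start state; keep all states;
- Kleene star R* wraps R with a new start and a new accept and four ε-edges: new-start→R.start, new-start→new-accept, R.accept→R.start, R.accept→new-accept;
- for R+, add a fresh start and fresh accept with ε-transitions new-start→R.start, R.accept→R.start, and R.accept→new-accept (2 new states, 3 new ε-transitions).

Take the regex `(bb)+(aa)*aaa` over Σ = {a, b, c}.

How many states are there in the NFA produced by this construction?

By structural recursion:
Each of the 7 symbol leaves contributes a 2-state fragment.
  bb — 4 states
  (bb)+ — 6 states
  aa — 4 states
  (aa)* — 6 states
  (bb)+(aa)*aaa — 18 states

18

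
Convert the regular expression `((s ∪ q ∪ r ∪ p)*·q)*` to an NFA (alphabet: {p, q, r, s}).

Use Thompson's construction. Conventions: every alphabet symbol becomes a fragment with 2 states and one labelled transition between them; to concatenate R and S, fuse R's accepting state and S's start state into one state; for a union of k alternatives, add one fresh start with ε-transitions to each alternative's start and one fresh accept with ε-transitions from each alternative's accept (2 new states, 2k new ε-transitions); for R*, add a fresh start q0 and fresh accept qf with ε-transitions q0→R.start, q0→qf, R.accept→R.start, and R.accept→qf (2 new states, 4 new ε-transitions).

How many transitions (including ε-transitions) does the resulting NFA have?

Recursing over subexpressions:
Each of the 5 symbol leaves contributes 1 transition (1 symbol, 0 ε).
  s ∪ q ∪ r ∪ p : 12 transitions (4 symbol, 8 ε)
  (s ∪ q ∪ r ∪ p)* : 16 transitions (4 symbol, 12 ε)
  (s ∪ q ∪ r ∪ p)*·q : 17 transitions (5 symbol, 12 ε)
  ((s ∪ q ∪ r ∪ p)*·q)* : 21 transitions (5 symbol, 16 ε)

21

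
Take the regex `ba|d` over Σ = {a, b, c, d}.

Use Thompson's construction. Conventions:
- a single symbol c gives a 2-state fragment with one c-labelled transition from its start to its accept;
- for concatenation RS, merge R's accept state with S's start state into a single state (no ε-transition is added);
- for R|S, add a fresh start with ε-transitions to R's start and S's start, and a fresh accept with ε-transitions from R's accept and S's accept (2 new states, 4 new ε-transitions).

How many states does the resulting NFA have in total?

Building bottom-up:
Each of the 3 symbol leaves contributes a 2-state fragment.
  ba — 3 states
  ba|d — 7 states

7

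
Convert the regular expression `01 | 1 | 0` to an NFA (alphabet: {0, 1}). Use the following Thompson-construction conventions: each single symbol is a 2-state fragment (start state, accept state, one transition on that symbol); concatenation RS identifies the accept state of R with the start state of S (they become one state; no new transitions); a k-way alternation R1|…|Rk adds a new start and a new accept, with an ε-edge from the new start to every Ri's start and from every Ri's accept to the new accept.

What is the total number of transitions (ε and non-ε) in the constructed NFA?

10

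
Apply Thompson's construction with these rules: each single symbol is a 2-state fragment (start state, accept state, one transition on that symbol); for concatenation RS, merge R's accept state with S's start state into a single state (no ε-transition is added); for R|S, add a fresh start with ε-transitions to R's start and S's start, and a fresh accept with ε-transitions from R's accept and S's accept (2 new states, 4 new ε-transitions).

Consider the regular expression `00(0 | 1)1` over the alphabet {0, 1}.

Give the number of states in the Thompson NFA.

9

Recursing over subexpressions:
Each of the 5 symbol leaves contributes a 2-state fragment.
  0 | 1 : 6 states
  00(0 | 1)1 : 9 states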